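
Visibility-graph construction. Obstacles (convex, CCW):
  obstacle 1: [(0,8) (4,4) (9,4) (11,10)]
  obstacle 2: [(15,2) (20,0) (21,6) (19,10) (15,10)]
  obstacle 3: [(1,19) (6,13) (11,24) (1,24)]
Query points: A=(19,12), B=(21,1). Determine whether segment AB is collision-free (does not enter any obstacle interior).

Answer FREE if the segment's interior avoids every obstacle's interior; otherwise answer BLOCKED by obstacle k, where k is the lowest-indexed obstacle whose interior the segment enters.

BLOCKED by obstacle 2

Obstacle 1 [(0,8) (4,4) (9,4) (11,10)]:
  edge (0,8)–(4,4): clear
  edge (4,4)–(9,4): clear
  edge (9,4)–(11,10): clear
  edge (11,10)–(0,8): clear
  midpoint (20,13/2) outside
  → clear
Obstacle 2 [(15,2) (20,0) (21,6) (19,10) (15,10)]:
  edge (15,2)–(20,0): clear
  edge (20,0)–(21,6): crosses AB
  edge (21,6)–(19,10): crosses AB
  edge (19,10)–(15,10): clear
  edge (15,10)–(15,2): clear
  → BLOCKED
Obstacle 3 [(1,19) (6,13) (11,24) (1,24)]:
  edge (1,19)–(6,13): clear
  edge (6,13)–(11,24): clear
  edge (11,24)–(1,24): clear
  edge (1,24)–(1,19): clear
  midpoint (20,13/2) outside
  → clear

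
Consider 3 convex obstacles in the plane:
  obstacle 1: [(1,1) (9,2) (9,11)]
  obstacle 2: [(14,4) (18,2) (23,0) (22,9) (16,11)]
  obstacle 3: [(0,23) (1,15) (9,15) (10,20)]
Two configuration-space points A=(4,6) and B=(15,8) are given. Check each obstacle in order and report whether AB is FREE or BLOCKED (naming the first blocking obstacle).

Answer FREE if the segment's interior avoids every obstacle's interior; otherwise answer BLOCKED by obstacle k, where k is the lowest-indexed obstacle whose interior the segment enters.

Obstacle 1 [(1,1) (9,2) (9,11)]:
  edge (1,1)–(9,2): clear
  edge (9,2)–(9,11): crosses AB
  edge (9,11)–(1,1): crosses AB
  → BLOCKED
Obstacle 2 [(14,4) (18,2) (23,0) (22,9) (16,11)]:
  edge (14,4)–(18,2): clear
  edge (18,2)–(23,0): clear
  edge (23,0)–(22,9): clear
  edge (22,9)–(16,11): clear
  edge (16,11)–(14,4): clear
  midpoint (19/2,7) outside
  → clear
Obstacle 3 [(0,23) (1,15) (9,15) (10,20)]:
  edge (0,23)–(1,15): clear
  edge (1,15)–(9,15): clear
  edge (9,15)–(10,20): clear
  edge (10,20)–(0,23): clear
  midpoint (19/2,7) outside
  → clear

BLOCKED by obstacle 1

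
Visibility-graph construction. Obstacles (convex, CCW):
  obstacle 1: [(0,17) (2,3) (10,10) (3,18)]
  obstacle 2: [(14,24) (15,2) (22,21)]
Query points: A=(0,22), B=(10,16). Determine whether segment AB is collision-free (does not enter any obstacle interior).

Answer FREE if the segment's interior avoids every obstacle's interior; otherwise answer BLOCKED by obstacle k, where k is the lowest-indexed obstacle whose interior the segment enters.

Obstacle 1 [(0,17) (2,3) (10,10) (3,18)]:
  edge (0,17)–(2,3): clear
  edge (2,3)–(10,10): clear
  edge (10,10)–(3,18): clear
  edge (3,18)–(0,17): clear
  midpoint (5,19) outside
  → clear
Obstacle 2 [(14,24) (15,2) (22,21)]:
  edge (14,24)–(15,2): clear
  edge (15,2)–(22,21): clear
  edge (22,21)–(14,24): clear
  midpoint (5,19) outside
  → clear

FREE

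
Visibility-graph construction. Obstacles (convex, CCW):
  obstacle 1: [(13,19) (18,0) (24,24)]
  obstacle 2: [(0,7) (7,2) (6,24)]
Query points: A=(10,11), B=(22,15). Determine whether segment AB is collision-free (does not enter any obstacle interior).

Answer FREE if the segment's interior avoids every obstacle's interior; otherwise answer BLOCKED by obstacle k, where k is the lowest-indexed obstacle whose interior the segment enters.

BLOCKED by obstacle 1

Obstacle 1 [(13,19) (18,0) (24,24)]:
  edge (13,19)–(18,0): crosses AB
  edge (18,0)–(24,24): crosses AB
  edge (24,24)–(13,19): clear
  → BLOCKED
Obstacle 2 [(0,7) (7,2) (6,24)]:
  edge (0,7)–(7,2): clear
  edge (7,2)–(6,24): clear
  edge (6,24)–(0,7): clear
  midpoint (16,13) outside
  → clear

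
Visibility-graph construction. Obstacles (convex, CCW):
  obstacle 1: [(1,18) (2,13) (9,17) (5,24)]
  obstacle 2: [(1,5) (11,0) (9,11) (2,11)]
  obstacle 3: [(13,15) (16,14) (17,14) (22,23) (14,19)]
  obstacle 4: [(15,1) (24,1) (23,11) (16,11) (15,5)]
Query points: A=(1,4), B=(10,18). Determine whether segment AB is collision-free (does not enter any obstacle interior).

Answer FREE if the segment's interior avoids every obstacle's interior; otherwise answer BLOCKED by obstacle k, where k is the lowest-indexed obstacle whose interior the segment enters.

BLOCKED by obstacle 2

Obstacle 1 [(1,18) (2,13) (9,17) (5,24)]:
  edge (1,18)–(2,13): clear
  edge (2,13)–(9,17): clear
  edge (9,17)–(5,24): clear
  edge (5,24)–(1,18): clear
  midpoint (11/2,11) outside
  → clear
Obstacle 2 [(1,5) (11,0) (9,11) (2,11)]:
  edge (1,5)–(11,0): crosses AB
  edge (11,0)–(9,11): clear
  edge (9,11)–(2,11): crosses AB
  edge (2,11)–(1,5): clear
  → BLOCKED
Obstacle 3 [(13,15) (16,14) (17,14) (22,23) (14,19)]:
  edge (13,15)–(16,14): clear
  edge (16,14)–(17,14): clear
  edge (17,14)–(22,23): clear
  edge (22,23)–(14,19): clear
  edge (14,19)–(13,15): clear
  midpoint (11/2,11) outside
  → clear
Obstacle 4 [(15,1) (24,1) (23,11) (16,11) (15,5)]:
  edge (15,1)–(24,1): clear
  edge (24,1)–(23,11): clear
  edge (23,11)–(16,11): clear
  edge (16,11)–(15,5): clear
  edge (15,5)–(15,1): clear
  midpoint (11/2,11) outside
  → clear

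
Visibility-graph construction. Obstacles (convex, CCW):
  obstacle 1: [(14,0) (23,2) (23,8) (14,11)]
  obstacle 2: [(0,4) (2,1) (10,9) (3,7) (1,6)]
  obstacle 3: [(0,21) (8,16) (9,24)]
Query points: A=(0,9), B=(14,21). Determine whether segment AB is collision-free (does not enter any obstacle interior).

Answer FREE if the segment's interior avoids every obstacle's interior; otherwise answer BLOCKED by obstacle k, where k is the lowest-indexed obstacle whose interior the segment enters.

Obstacle 1 [(14,0) (23,2) (23,8) (14,11)]:
  edge (14,0)–(23,2): clear
  edge (23,2)–(23,8): clear
  edge (23,8)–(14,11): clear
  edge (14,11)–(14,0): clear
  midpoint (7,15) outside
  → clear
Obstacle 2 [(0,4) (2,1) (10,9) (3,7) (1,6)]:
  edge (0,4)–(2,1): clear
  edge (2,1)–(10,9): clear
  edge (10,9)–(3,7): clear
  edge (3,7)–(1,6): clear
  edge (1,6)–(0,4): clear
  midpoint (7,15) outside
  → clear
Obstacle 3 [(0,21) (8,16) (9,24)]:
  edge (0,21)–(8,16): clear
  edge (8,16)–(9,24): clear
  edge (9,24)–(0,21): clear
  midpoint (7,15) outside
  → clear

FREE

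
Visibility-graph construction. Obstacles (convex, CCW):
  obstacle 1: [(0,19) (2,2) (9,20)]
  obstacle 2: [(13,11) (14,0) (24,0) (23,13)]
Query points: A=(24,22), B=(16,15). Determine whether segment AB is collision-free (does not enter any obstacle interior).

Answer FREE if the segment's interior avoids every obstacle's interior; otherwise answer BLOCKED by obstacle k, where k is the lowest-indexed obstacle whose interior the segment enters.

FREE

Obstacle 1 [(0,19) (2,2) (9,20)]:
  edge (0,19)–(2,2): clear
  edge (2,2)–(9,20): clear
  edge (9,20)–(0,19): clear
  midpoint (20,37/2) outside
  → clear
Obstacle 2 [(13,11) (14,0) (24,0) (23,13)]:
  edge (13,11)–(14,0): clear
  edge (14,0)–(24,0): clear
  edge (24,0)–(23,13): clear
  edge (23,13)–(13,11): clear
  midpoint (20,37/2) outside
  → clear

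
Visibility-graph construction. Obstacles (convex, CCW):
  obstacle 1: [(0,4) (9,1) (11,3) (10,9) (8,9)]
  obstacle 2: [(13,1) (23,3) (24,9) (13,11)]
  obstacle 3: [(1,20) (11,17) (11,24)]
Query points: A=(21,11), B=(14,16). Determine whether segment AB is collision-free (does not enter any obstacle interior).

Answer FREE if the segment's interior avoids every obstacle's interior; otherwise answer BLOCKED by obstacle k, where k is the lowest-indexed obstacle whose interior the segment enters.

FREE

Obstacle 1 [(0,4) (9,1) (11,3) (10,9) (8,9)]:
  edge (0,4)–(9,1): clear
  edge (9,1)–(11,3): clear
  edge (11,3)–(10,9): clear
  edge (10,9)–(8,9): clear
  edge (8,9)–(0,4): clear
  midpoint (35/2,27/2) outside
  → clear
Obstacle 2 [(13,1) (23,3) (24,9) (13,11)]:
  edge (13,1)–(23,3): clear
  edge (23,3)–(24,9): clear
  edge (24,9)–(13,11): clear
  edge (13,11)–(13,1): clear
  midpoint (35/2,27/2) outside
  → clear
Obstacle 3 [(1,20) (11,17) (11,24)]:
  edge (1,20)–(11,17): clear
  edge (11,17)–(11,24): clear
  edge (11,24)–(1,20): clear
  midpoint (35/2,27/2) outside
  → clear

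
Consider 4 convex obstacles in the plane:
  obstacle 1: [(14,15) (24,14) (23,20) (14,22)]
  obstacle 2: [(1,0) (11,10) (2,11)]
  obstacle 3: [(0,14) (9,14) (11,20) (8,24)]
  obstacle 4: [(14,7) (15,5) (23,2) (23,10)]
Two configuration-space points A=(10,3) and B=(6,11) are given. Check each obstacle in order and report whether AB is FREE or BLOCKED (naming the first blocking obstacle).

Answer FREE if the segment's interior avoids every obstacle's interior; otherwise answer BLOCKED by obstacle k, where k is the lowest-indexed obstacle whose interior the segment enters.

Obstacle 1 [(14,15) (24,14) (23,20) (14,22)]:
  edge (14,15)–(24,14): clear
  edge (24,14)–(23,20): clear
  edge (23,20)–(14,22): clear
  edge (14,22)–(14,15): clear
  midpoint (8,7) outside
  → clear
Obstacle 2 [(1,0) (11,10) (2,11)]:
  edge (1,0)–(11,10): crosses AB
  edge (11,10)–(2,11): crosses AB
  edge (2,11)–(1,0): clear
  → BLOCKED
Obstacle 3 [(0,14) (9,14) (11,20) (8,24)]:
  edge (0,14)–(9,14): clear
  edge (9,14)–(11,20): clear
  edge (11,20)–(8,24): clear
  edge (8,24)–(0,14): clear
  midpoint (8,7) outside
  → clear
Obstacle 4 [(14,7) (15,5) (23,2) (23,10)]:
  edge (14,7)–(15,5): clear
  edge (15,5)–(23,2): clear
  edge (23,2)–(23,10): clear
  edge (23,10)–(14,7): clear
  midpoint (8,7) outside
  → clear

BLOCKED by obstacle 2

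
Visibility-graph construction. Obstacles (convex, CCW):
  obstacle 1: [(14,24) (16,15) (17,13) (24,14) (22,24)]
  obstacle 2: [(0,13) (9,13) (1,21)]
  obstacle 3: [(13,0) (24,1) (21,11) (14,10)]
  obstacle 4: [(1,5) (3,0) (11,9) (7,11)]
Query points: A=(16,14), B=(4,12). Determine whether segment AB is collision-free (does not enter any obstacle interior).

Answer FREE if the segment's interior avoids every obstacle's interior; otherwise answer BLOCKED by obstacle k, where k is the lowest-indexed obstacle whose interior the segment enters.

Obstacle 1 [(14,24) (16,15) (17,13) (24,14) (22,24)]:
  edge (14,24)–(16,15): clear
  edge (16,15)–(17,13): clear
  edge (17,13)–(24,14): clear
  edge (24,14)–(22,24): clear
  edge (22,24)–(14,24): clear
  midpoint (10,13) outside
  → clear
Obstacle 2 [(0,13) (9,13) (1,21)]:
  edge (0,13)–(9,13): clear
  edge (9,13)–(1,21): clear
  edge (1,21)–(0,13): clear
  midpoint (10,13) outside
  → clear
Obstacle 3 [(13,0) (24,1) (21,11) (14,10)]:
  edge (13,0)–(24,1): clear
  edge (24,1)–(21,11): clear
  edge (21,11)–(14,10): clear
  edge (14,10)–(13,0): clear
  midpoint (10,13) outside
  → clear
Obstacle 4 [(1,5) (3,0) (11,9) (7,11)]:
  edge (1,5)–(3,0): clear
  edge (3,0)–(11,9): clear
  edge (11,9)–(7,11): clear
  edge (7,11)–(1,5): clear
  midpoint (10,13) outside
  → clear

FREE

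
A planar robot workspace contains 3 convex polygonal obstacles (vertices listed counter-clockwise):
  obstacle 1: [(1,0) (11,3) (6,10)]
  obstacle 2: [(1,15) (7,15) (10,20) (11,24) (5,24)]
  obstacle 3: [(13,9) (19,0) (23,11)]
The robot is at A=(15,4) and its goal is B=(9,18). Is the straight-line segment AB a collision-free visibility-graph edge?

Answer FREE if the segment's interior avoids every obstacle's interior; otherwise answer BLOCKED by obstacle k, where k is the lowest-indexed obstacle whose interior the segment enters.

Obstacle 1 [(1,0) (11,3) (6,10)]:
  edge (1,0)–(11,3): clear
  edge (11,3)–(6,10): clear
  edge (6,10)–(1,0): clear
  midpoint (12,11) outside
  → clear
Obstacle 2 [(1,15) (7,15) (10,20) (11,24) (5,24)]:
  edge (1,15)–(7,15): clear
  edge (7,15)–(10,20): clear
  edge (10,20)–(11,24): clear
  edge (11,24)–(5,24): clear
  edge (5,24)–(1,15): clear
  midpoint (12,11) outside
  → clear
Obstacle 3 [(13,9) (19,0) (23,11)]:
  edge (13,9)–(19,0): clear
  edge (19,0)–(23,11): clear
  edge (23,11)–(13,9): clear
  midpoint (12,11) outside
  → clear

FREE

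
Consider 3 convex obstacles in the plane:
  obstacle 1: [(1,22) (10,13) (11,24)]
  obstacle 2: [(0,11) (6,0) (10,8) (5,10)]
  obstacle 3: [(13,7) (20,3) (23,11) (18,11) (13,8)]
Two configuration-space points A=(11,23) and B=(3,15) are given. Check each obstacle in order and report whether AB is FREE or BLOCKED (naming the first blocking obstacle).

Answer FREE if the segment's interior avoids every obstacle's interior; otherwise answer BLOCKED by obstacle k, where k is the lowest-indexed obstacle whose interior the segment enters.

Obstacle 1 [(1,22) (10,13) (11,24)]:
  edge (1,22)–(10,13): crosses AB
  edge (10,13)–(11,24): crosses AB
  edge (11,24)–(1,22): clear
  → BLOCKED
Obstacle 2 [(0,11) (6,0) (10,8) (5,10)]:
  edge (0,11)–(6,0): clear
  edge (6,0)–(10,8): clear
  edge (10,8)–(5,10): clear
  edge (5,10)–(0,11): clear
  midpoint (7,19) outside
  → clear
Obstacle 3 [(13,7) (20,3) (23,11) (18,11) (13,8)]:
  edge (13,7)–(20,3): clear
  edge (20,3)–(23,11): clear
  edge (23,11)–(18,11): clear
  edge (18,11)–(13,8): clear
  edge (13,8)–(13,7): clear
  midpoint (7,19) outside
  → clear

BLOCKED by obstacle 1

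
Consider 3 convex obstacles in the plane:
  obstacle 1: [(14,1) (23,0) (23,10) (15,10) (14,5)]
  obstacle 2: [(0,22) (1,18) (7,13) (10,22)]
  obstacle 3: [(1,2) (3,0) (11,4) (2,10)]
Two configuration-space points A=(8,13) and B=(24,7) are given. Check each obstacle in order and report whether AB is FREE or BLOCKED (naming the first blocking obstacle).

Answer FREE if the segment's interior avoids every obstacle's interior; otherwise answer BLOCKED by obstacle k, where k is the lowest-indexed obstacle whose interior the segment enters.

BLOCKED by obstacle 1

Obstacle 1 [(14,1) (23,0) (23,10) (15,10) (14,5)]:
  edge (14,1)–(23,0): clear
  edge (23,0)–(23,10): crosses AB
  edge (23,10)–(15,10): crosses AB
  edge (15,10)–(14,5): clear
  edge (14,5)–(14,1): clear
  → BLOCKED
Obstacle 2 [(0,22) (1,18) (7,13) (10,22)]:
  edge (0,22)–(1,18): clear
  edge (1,18)–(7,13): clear
  edge (7,13)–(10,22): clear
  edge (10,22)–(0,22): clear
  midpoint (16,10) outside
  → clear
Obstacle 3 [(1,2) (3,0) (11,4) (2,10)]:
  edge (1,2)–(3,0): clear
  edge (3,0)–(11,4): clear
  edge (11,4)–(2,10): clear
  edge (2,10)–(1,2): clear
  midpoint (16,10) outside
  → clear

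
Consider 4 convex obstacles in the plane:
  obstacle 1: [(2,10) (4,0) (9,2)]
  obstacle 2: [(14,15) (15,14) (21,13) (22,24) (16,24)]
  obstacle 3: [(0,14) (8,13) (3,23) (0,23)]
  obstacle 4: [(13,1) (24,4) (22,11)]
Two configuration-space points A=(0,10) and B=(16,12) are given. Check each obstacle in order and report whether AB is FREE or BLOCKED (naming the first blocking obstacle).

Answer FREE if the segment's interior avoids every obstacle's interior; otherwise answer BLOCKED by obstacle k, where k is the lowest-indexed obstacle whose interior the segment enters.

Obstacle 1 [(2,10) (4,0) (9,2)]:
  edge (2,10)–(4,0): clear
  edge (4,0)–(9,2): clear
  edge (9,2)–(2,10): clear
  midpoint (8,11) outside
  → clear
Obstacle 2 [(14,15) (15,14) (21,13) (22,24) (16,24)]:
  edge (14,15)–(15,14): clear
  edge (15,14)–(21,13): clear
  edge (21,13)–(22,24): clear
  edge (22,24)–(16,24): clear
  edge (16,24)–(14,15): clear
  midpoint (8,11) outside
  → clear
Obstacle 3 [(0,14) (8,13) (3,23) (0,23)]:
  edge (0,14)–(8,13): clear
  edge (8,13)–(3,23): clear
  edge (3,23)–(0,23): clear
  edge (0,23)–(0,14): clear
  midpoint (8,11) outside
  → clear
Obstacle 4 [(13,1) (24,4) (22,11)]:
  edge (13,1)–(24,4): clear
  edge (24,4)–(22,11): clear
  edge (22,11)–(13,1): clear
  midpoint (8,11) outside
  → clear

FREE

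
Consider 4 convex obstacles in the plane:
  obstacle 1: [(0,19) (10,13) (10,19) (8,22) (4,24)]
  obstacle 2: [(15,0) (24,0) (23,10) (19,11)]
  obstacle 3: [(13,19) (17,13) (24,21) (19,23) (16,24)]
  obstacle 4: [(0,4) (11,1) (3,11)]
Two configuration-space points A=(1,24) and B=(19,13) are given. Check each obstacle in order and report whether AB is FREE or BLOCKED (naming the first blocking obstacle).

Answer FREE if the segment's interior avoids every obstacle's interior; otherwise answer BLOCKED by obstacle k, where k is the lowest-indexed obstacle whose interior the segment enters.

BLOCKED by obstacle 1

Obstacle 1 [(0,19) (10,13) (10,19) (8,22) (4,24)]:
  edge (0,19)–(10,13): clear
  edge (10,13)–(10,19): crosses AB
  edge (10,19)–(8,22): clear
  edge (8,22)–(4,24): clear
  edge (4,24)–(0,19): crosses AB
  → BLOCKED
Obstacle 2 [(15,0) (24,0) (23,10) (19,11)]:
  edge (15,0)–(24,0): clear
  edge (24,0)–(23,10): clear
  edge (23,10)–(19,11): clear
  edge (19,11)–(15,0): clear
  midpoint (10,37/2) outside
  → clear
Obstacle 3 [(13,19) (17,13) (24,21) (19,23) (16,24)]:
  edge (13,19)–(17,13): crosses AB
  edge (17,13)–(24,21): crosses AB
  edge (24,21)–(19,23): clear
  edge (19,23)–(16,24): clear
  edge (16,24)–(13,19): clear
  → BLOCKED
Obstacle 4 [(0,4) (11,1) (3,11)]:
  edge (0,4)–(11,1): clear
  edge (11,1)–(3,11): clear
  edge (3,11)–(0,4): clear
  midpoint (10,37/2) outside
  → clear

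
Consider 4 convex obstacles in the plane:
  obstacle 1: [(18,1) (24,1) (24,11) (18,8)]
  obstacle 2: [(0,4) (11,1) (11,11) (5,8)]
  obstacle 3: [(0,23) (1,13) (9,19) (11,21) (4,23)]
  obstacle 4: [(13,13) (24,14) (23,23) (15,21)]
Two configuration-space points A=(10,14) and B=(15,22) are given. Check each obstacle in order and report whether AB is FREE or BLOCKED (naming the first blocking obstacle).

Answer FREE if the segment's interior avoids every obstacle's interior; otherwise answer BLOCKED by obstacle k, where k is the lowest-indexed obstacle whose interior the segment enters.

Obstacle 1 [(18,1) (24,1) (24,11) (18,8)]:
  edge (18,1)–(24,1): clear
  edge (24,1)–(24,11): clear
  edge (24,11)–(18,8): clear
  edge (18,8)–(18,1): clear
  midpoint (25/2,18) outside
  → clear
Obstacle 2 [(0,4) (11,1) (11,11) (5,8)]:
  edge (0,4)–(11,1): clear
  edge (11,1)–(11,11): clear
  edge (11,11)–(5,8): clear
  edge (5,8)–(0,4): clear
  midpoint (25/2,18) outside
  → clear
Obstacle 3 [(0,23) (1,13) (9,19) (11,21) (4,23)]:
  edge (0,23)–(1,13): clear
  edge (1,13)–(9,19): clear
  edge (9,19)–(11,21): clear
  edge (11,21)–(4,23): clear
  edge (4,23)–(0,23): clear
  midpoint (25/2,18) outside
  → clear
Obstacle 4 [(13,13) (24,14) (23,23) (15,21)]:
  edge (13,13)–(24,14): clear
  edge (24,14)–(23,23): clear
  edge (23,23)–(15,21): clear
  edge (15,21)–(13,13): clear
  midpoint (25/2,18) outside
  → clear

FREE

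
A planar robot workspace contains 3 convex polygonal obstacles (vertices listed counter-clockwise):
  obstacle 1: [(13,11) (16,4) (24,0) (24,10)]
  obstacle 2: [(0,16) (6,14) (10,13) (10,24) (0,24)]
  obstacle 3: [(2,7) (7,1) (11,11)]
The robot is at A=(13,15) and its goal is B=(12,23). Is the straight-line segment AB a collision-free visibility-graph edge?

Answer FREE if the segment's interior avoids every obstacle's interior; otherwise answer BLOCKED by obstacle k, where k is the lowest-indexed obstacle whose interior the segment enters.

FREE

Obstacle 1 [(13,11) (16,4) (24,0) (24,10)]:
  edge (13,11)–(16,4): clear
  edge (16,4)–(24,0): clear
  edge (24,0)–(24,10): clear
  edge (24,10)–(13,11): clear
  midpoint (25/2,19) outside
  → clear
Obstacle 2 [(0,16) (6,14) (10,13) (10,24) (0,24)]:
  edge (0,16)–(6,14): clear
  edge (6,14)–(10,13): clear
  edge (10,13)–(10,24): clear
  edge (10,24)–(0,24): clear
  edge (0,24)–(0,16): clear
  midpoint (25/2,19) outside
  → clear
Obstacle 3 [(2,7) (7,1) (11,11)]:
  edge (2,7)–(7,1): clear
  edge (7,1)–(11,11): clear
  edge (11,11)–(2,7): clear
  midpoint (25/2,19) outside
  → clear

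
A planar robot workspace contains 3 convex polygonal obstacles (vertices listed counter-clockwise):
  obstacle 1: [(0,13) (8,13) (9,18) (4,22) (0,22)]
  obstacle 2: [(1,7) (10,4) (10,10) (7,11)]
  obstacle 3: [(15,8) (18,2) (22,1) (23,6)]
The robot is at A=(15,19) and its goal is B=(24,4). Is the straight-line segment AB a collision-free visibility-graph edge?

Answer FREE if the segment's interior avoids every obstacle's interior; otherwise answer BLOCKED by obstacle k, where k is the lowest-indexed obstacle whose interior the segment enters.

Obstacle 1 [(0,13) (8,13) (9,18) (4,22) (0,22)]:
  edge (0,13)–(8,13): clear
  edge (8,13)–(9,18): clear
  edge (9,18)–(4,22): clear
  edge (4,22)–(0,22): clear
  edge (0,22)–(0,13): clear
  midpoint (39/2,23/2) outside
  → clear
Obstacle 2 [(1,7) (10,4) (10,10) (7,11)]:
  edge (1,7)–(10,4): clear
  edge (10,4)–(10,10): clear
  edge (10,10)–(7,11): clear
  edge (7,11)–(1,7): clear
  midpoint (39/2,23/2) outside
  → clear
Obstacle 3 [(15,8) (18,2) (22,1) (23,6)]:
  edge (15,8)–(18,2): clear
  edge (18,2)–(22,1): clear
  edge (22,1)–(23,6): crosses AB
  edge (23,6)–(15,8): crosses AB
  → BLOCKED

BLOCKED by obstacle 3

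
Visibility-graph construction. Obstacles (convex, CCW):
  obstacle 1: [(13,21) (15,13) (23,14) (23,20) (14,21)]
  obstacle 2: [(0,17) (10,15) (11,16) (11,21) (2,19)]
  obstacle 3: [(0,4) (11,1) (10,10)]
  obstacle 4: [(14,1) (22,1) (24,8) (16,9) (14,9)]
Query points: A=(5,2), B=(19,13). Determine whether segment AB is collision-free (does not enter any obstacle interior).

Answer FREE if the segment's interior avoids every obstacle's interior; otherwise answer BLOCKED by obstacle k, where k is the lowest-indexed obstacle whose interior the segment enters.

Obstacle 1 [(13,21) (15,13) (23,14) (23,20) (14,21)]:
  edge (13,21)–(15,13): clear
  edge (15,13)–(23,14): clear
  edge (23,14)–(23,20): clear
  edge (23,20)–(14,21): clear
  edge (14,21)–(13,21): clear
  midpoint (12,15/2) outside
  → clear
Obstacle 2 [(0,17) (10,15) (11,16) (11,21) (2,19)]:
  edge (0,17)–(10,15): clear
  edge (10,15)–(11,16): clear
  edge (11,16)–(11,21): clear
  edge (11,21)–(2,19): clear
  edge (2,19)–(0,17): clear
  midpoint (12,15/2) outside
  → clear
Obstacle 3 [(0,4) (11,1) (10,10)]:
  edge (0,4)–(11,1): crosses AB
  edge (11,1)–(10,10): crosses AB
  edge (10,10)–(0,4): clear
  → BLOCKED
Obstacle 4 [(14,1) (22,1) (24,8) (16,9) (14,9)]:
  edge (14,1)–(22,1): clear
  edge (22,1)–(24,8): clear
  edge (24,8)–(16,9): clear
  edge (16,9)–(14,9): clear
  edge (14,9)–(14,1): clear
  midpoint (12,15/2) outside
  → clear

BLOCKED by obstacle 3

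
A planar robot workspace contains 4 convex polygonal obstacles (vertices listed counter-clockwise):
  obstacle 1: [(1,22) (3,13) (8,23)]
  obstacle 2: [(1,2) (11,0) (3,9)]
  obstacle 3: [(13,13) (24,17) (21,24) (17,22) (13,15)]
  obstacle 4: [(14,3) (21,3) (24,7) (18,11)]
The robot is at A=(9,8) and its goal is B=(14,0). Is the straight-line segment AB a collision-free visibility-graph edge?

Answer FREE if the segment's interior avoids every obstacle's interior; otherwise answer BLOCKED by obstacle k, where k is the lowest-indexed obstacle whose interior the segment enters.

FREE

Obstacle 1 [(1,22) (3,13) (8,23)]:
  edge (1,22)–(3,13): clear
  edge (3,13)–(8,23): clear
  edge (8,23)–(1,22): clear
  midpoint (23/2,4) outside
  → clear
Obstacle 2 [(1,2) (11,0) (3,9)]:
  edge (1,2)–(11,0): clear
  edge (11,0)–(3,9): clear
  edge (3,9)–(1,2): clear
  midpoint (23/2,4) outside
  → clear
Obstacle 3 [(13,13) (24,17) (21,24) (17,22) (13,15)]:
  edge (13,13)–(24,17): clear
  edge (24,17)–(21,24): clear
  edge (21,24)–(17,22): clear
  edge (17,22)–(13,15): clear
  edge (13,15)–(13,13): clear
  midpoint (23/2,4) outside
  → clear
Obstacle 4 [(14,3) (21,3) (24,7) (18,11)]:
  edge (14,3)–(21,3): clear
  edge (21,3)–(24,7): clear
  edge (24,7)–(18,11): clear
  edge (18,11)–(14,3): clear
  midpoint (23/2,4) outside
  → clear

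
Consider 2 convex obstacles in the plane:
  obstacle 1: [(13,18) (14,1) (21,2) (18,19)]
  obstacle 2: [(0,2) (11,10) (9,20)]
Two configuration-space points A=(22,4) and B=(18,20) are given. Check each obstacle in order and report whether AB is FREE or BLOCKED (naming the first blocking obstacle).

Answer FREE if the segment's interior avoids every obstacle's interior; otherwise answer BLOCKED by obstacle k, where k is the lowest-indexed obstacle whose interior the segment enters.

FREE

Obstacle 1 [(13,18) (14,1) (21,2) (18,19)]:
  edge (13,18)–(14,1): clear
  edge (14,1)–(21,2): clear
  edge (21,2)–(18,19): clear
  edge (18,19)–(13,18): clear
  midpoint (20,12) outside
  → clear
Obstacle 2 [(0,2) (11,10) (9,20)]:
  edge (0,2)–(11,10): clear
  edge (11,10)–(9,20): clear
  edge (9,20)–(0,2): clear
  midpoint (20,12) outside
  → clear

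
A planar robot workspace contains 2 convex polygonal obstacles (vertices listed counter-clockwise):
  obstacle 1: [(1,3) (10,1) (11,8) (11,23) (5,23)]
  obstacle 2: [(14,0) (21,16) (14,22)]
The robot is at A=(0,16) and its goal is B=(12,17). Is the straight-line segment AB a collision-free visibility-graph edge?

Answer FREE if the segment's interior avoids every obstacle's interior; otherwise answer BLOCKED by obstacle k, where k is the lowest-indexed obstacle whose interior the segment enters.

Obstacle 1 [(1,3) (10,1) (11,8) (11,23) (5,23)]:
  edge (1,3)–(10,1): clear
  edge (10,1)–(11,8): clear
  edge (11,8)–(11,23): crosses AB
  edge (11,23)–(5,23): clear
  edge (5,23)–(1,3): crosses AB
  → BLOCKED
Obstacle 2 [(14,0) (21,16) (14,22)]:
  edge (14,0)–(21,16): clear
  edge (21,16)–(14,22): clear
  edge (14,22)–(14,0): clear
  midpoint (6,33/2) outside
  → clear

BLOCKED by obstacle 1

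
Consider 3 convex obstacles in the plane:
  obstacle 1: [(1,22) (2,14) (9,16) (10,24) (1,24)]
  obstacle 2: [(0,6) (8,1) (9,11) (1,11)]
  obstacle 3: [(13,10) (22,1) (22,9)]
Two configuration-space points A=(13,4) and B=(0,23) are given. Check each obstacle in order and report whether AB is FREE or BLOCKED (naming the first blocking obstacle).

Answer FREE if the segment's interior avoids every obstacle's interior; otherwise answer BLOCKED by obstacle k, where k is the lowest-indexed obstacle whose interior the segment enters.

BLOCKED by obstacle 1

Obstacle 1 [(1,22) (2,14) (9,16) (10,24) (1,24)]:
  edge (1,22)–(2,14): crosses AB
  edge (2,14)–(9,16): crosses AB
  edge (9,16)–(10,24): clear
  edge (10,24)–(1,24): clear
  edge (1,24)–(1,22): clear
  → BLOCKED
Obstacle 2 [(0,6) (8,1) (9,11) (1,11)]:
  edge (0,6)–(8,1): clear
  edge (8,1)–(9,11): crosses AB
  edge (9,11)–(1,11): crosses AB
  edge (1,11)–(0,6): clear
  → BLOCKED
Obstacle 3 [(13,10) (22,1) (22,9)]:
  edge (13,10)–(22,1): clear
  edge (22,1)–(22,9): clear
  edge (22,9)–(13,10): clear
  midpoint (13/2,27/2) outside
  → clear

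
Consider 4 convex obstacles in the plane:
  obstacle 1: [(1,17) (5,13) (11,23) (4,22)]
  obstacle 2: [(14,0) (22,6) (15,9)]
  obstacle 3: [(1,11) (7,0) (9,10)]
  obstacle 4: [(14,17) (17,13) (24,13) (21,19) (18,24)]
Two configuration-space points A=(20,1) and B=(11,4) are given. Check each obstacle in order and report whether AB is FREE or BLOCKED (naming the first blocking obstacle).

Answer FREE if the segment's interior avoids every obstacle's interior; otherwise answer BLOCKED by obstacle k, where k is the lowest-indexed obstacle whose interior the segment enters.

Obstacle 1 [(1,17) (5,13) (11,23) (4,22)]:
  edge (1,17)–(5,13): clear
  edge (5,13)–(11,23): clear
  edge (11,23)–(4,22): clear
  edge (4,22)–(1,17): clear
  midpoint (31/2,5/2) outside
  → clear
Obstacle 2 [(14,0) (22,6) (15,9)]:
  edge (14,0)–(22,6): crosses AB
  edge (22,6)–(15,9): clear
  edge (15,9)–(14,0): crosses AB
  → BLOCKED
Obstacle 3 [(1,11) (7,0) (9,10)]:
  edge (1,11)–(7,0): clear
  edge (7,0)–(9,10): clear
  edge (9,10)–(1,11): clear
  midpoint (31/2,5/2) outside
  → clear
Obstacle 4 [(14,17) (17,13) (24,13) (21,19) (18,24)]:
  edge (14,17)–(17,13): clear
  edge (17,13)–(24,13): clear
  edge (24,13)–(21,19): clear
  edge (21,19)–(18,24): clear
  edge (18,24)–(14,17): clear
  midpoint (31/2,5/2) outside
  → clear

BLOCKED by obstacle 2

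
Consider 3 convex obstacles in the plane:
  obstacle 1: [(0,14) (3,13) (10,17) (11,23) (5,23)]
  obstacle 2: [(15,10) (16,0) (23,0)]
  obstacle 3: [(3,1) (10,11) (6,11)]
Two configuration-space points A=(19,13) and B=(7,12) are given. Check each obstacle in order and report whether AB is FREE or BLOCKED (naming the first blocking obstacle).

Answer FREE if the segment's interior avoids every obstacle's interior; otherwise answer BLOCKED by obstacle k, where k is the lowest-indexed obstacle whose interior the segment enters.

FREE

Obstacle 1 [(0,14) (3,13) (10,17) (11,23) (5,23)]:
  edge (0,14)–(3,13): clear
  edge (3,13)–(10,17): clear
  edge (10,17)–(11,23): clear
  edge (11,23)–(5,23): clear
  edge (5,23)–(0,14): clear
  midpoint (13,25/2) outside
  → clear
Obstacle 2 [(15,10) (16,0) (23,0)]:
  edge (15,10)–(16,0): clear
  edge (16,0)–(23,0): clear
  edge (23,0)–(15,10): clear
  midpoint (13,25/2) outside
  → clear
Obstacle 3 [(3,1) (10,11) (6,11)]:
  edge (3,1)–(10,11): clear
  edge (10,11)–(6,11): clear
  edge (6,11)–(3,1): clear
  midpoint (13,25/2) outside
  → clear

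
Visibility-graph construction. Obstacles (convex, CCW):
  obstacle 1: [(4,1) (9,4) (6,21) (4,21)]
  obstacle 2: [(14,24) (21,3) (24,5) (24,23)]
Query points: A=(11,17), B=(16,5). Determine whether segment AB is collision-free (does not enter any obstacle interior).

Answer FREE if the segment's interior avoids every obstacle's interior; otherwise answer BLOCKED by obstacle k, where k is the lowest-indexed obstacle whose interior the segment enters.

Obstacle 1 [(4,1) (9,4) (6,21) (4,21)]:
  edge (4,1)–(9,4): clear
  edge (9,4)–(6,21): clear
  edge (6,21)–(4,21): clear
  edge (4,21)–(4,1): clear
  midpoint (27/2,11) outside
  → clear
Obstacle 2 [(14,24) (21,3) (24,5) (24,23)]:
  edge (14,24)–(21,3): clear
  edge (21,3)–(24,5): clear
  edge (24,5)–(24,23): clear
  edge (24,23)–(14,24): clear
  midpoint (27/2,11) outside
  → clear

FREE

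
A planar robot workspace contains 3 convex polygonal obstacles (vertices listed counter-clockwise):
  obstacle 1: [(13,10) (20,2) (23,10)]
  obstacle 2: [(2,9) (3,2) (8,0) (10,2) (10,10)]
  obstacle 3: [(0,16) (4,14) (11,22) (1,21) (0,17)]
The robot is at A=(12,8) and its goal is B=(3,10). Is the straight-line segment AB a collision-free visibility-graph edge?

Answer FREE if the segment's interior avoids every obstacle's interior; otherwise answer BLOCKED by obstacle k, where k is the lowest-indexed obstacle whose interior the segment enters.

BLOCKED by obstacle 2

Obstacle 1 [(13,10) (20,2) (23,10)]:
  edge (13,10)–(20,2): clear
  edge (20,2)–(23,10): clear
  edge (23,10)–(13,10): clear
  midpoint (15/2,9) outside
  → clear
Obstacle 2 [(2,9) (3,2) (8,0) (10,2) (10,10)]:
  edge (2,9)–(3,2): clear
  edge (3,2)–(8,0): clear
  edge (8,0)–(10,2): clear
  edge (10,2)–(10,10): crosses AB
  edge (10,10)–(2,9): crosses AB
  → BLOCKED
Obstacle 3 [(0,16) (4,14) (11,22) (1,21) (0,17)]:
  edge (0,16)–(4,14): clear
  edge (4,14)–(11,22): clear
  edge (11,22)–(1,21): clear
  edge (1,21)–(0,17): clear
  edge (0,17)–(0,16): clear
  midpoint (15/2,9) outside
  → clear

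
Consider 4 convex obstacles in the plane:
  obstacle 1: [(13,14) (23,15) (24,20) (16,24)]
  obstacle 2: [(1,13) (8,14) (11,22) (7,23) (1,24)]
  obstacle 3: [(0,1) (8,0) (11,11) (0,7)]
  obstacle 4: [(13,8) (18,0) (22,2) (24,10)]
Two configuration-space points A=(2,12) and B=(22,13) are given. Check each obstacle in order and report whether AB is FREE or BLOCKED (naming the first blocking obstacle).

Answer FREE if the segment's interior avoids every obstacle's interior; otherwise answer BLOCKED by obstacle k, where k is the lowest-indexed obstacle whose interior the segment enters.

Obstacle 1 [(13,14) (23,15) (24,20) (16,24)]:
  edge (13,14)–(23,15): clear
  edge (23,15)–(24,20): clear
  edge (24,20)–(16,24): clear
  edge (16,24)–(13,14): clear
  midpoint (12,25/2) outside
  → clear
Obstacle 2 [(1,13) (8,14) (11,22) (7,23) (1,24)]:
  edge (1,13)–(8,14): clear
  edge (8,14)–(11,22): clear
  edge (11,22)–(7,23): clear
  edge (7,23)–(1,24): clear
  edge (1,24)–(1,13): clear
  midpoint (12,25/2) outside
  → clear
Obstacle 3 [(0,1) (8,0) (11,11) (0,7)]:
  edge (0,1)–(8,0): clear
  edge (8,0)–(11,11): clear
  edge (11,11)–(0,7): clear
  edge (0,7)–(0,1): clear
  midpoint (12,25/2) outside
  → clear
Obstacle 4 [(13,8) (18,0) (22,2) (24,10)]:
  edge (13,8)–(18,0): clear
  edge (18,0)–(22,2): clear
  edge (22,2)–(24,10): clear
  edge (24,10)–(13,8): clear
  midpoint (12,25/2) outside
  → clear

FREE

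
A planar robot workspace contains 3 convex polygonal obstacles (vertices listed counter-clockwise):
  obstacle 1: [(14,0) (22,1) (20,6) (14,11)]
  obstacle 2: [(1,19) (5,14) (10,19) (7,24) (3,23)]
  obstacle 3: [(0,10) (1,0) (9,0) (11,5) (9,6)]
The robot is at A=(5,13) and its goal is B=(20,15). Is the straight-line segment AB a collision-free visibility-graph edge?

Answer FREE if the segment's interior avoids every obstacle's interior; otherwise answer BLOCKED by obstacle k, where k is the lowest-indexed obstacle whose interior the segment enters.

FREE

Obstacle 1 [(14,0) (22,1) (20,6) (14,11)]:
  edge (14,0)–(22,1): clear
  edge (22,1)–(20,6): clear
  edge (20,6)–(14,11): clear
  edge (14,11)–(14,0): clear
  midpoint (25/2,14) outside
  → clear
Obstacle 2 [(1,19) (5,14) (10,19) (7,24) (3,23)]:
  edge (1,19)–(5,14): clear
  edge (5,14)–(10,19): clear
  edge (10,19)–(7,24): clear
  edge (7,24)–(3,23): clear
  edge (3,23)–(1,19): clear
  midpoint (25/2,14) outside
  → clear
Obstacle 3 [(0,10) (1,0) (9,0) (11,5) (9,6)]:
  edge (0,10)–(1,0): clear
  edge (1,0)–(9,0): clear
  edge (9,0)–(11,5): clear
  edge (11,5)–(9,6): clear
  edge (9,6)–(0,10): clear
  midpoint (25/2,14) outside
  → clear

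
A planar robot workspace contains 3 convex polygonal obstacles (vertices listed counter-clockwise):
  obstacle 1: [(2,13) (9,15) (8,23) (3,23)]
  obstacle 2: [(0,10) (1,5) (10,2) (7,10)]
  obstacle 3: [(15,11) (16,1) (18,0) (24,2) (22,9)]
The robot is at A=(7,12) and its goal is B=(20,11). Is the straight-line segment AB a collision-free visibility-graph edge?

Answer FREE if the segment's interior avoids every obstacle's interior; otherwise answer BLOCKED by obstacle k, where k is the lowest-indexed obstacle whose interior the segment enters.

Obstacle 1 [(2,13) (9,15) (8,23) (3,23)]:
  edge (2,13)–(9,15): clear
  edge (9,15)–(8,23): clear
  edge (8,23)–(3,23): clear
  edge (3,23)–(2,13): clear
  midpoint (27/2,23/2) outside
  → clear
Obstacle 2 [(0,10) (1,5) (10,2) (7,10)]:
  edge (0,10)–(1,5): clear
  edge (1,5)–(10,2): clear
  edge (10,2)–(7,10): clear
  edge (7,10)–(0,10): clear
  midpoint (27/2,23/2) outside
  → clear
Obstacle 3 [(15,11) (16,1) (18,0) (24,2) (22,9)]:
  edge (15,11)–(16,1): clear
  edge (16,1)–(18,0): clear
  edge (18,0)–(24,2): clear
  edge (24,2)–(22,9): clear
  edge (22,9)–(15,11): clear
  midpoint (27/2,23/2) outside
  → clear

FREE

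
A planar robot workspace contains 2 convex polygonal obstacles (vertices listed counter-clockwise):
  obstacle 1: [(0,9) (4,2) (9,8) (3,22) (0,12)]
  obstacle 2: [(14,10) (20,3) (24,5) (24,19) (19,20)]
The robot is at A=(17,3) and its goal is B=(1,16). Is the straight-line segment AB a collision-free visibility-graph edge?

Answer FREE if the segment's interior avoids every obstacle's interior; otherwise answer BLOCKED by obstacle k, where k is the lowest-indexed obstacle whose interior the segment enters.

Obstacle 1 [(0,9) (4,2) (9,8) (3,22) (0,12)]:
  edge (0,9)–(4,2): clear
  edge (4,2)–(9,8): clear
  edge (9,8)–(3,22): crosses AB
  edge (3,22)–(0,12): crosses AB
  edge (0,12)–(0,9): clear
  → BLOCKED
Obstacle 2 [(14,10) (20,3) (24,5) (24,19) (19,20)]:
  edge (14,10)–(20,3): clear
  edge (20,3)–(24,5): clear
  edge (24,5)–(24,19): clear
  edge (24,19)–(19,20): clear
  edge (19,20)–(14,10): clear
  midpoint (9,19/2) outside
  → clear

BLOCKED by obstacle 1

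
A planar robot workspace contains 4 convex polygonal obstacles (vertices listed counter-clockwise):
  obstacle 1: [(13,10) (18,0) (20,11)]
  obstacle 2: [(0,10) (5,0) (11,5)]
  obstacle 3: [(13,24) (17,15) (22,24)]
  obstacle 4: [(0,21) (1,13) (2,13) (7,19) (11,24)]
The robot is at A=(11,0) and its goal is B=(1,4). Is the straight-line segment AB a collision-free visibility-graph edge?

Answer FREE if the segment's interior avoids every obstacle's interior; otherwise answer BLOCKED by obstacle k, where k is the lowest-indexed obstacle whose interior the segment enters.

BLOCKED by obstacle 2

Obstacle 1 [(13,10) (18,0) (20,11)]:
  edge (13,10)–(18,0): clear
  edge (18,0)–(20,11): clear
  edge (20,11)–(13,10): clear
  midpoint (6,2) outside
  → clear
Obstacle 2 [(0,10) (5,0) (11,5)]:
  edge (0,10)–(5,0): crosses AB
  edge (5,0)–(11,5): crosses AB
  edge (11,5)–(0,10): clear
  → BLOCKED
Obstacle 3 [(13,24) (17,15) (22,24)]:
  edge (13,24)–(17,15): clear
  edge (17,15)–(22,24): clear
  edge (22,24)–(13,24): clear
  midpoint (6,2) outside
  → clear
Obstacle 4 [(0,21) (1,13) (2,13) (7,19) (11,24)]:
  edge (0,21)–(1,13): clear
  edge (1,13)–(2,13): clear
  edge (2,13)–(7,19): clear
  edge (7,19)–(11,24): clear
  edge (11,24)–(0,21): clear
  midpoint (6,2) outside
  → clear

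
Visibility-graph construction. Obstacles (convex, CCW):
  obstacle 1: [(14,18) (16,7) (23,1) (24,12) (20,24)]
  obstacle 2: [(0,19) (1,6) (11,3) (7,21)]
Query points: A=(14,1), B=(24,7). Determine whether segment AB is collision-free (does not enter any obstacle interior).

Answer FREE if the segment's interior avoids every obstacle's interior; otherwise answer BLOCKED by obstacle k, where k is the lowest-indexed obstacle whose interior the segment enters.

BLOCKED by obstacle 1

Obstacle 1 [(14,18) (16,7) (23,1) (24,12) (20,24)]:
  edge (14,18)–(16,7): clear
  edge (16,7)–(23,1): crosses AB
  edge (23,1)–(24,12): crosses AB
  edge (24,12)–(20,24): clear
  edge (20,24)–(14,18): clear
  → BLOCKED
Obstacle 2 [(0,19) (1,6) (11,3) (7,21)]:
  edge (0,19)–(1,6): clear
  edge (1,6)–(11,3): clear
  edge (11,3)–(7,21): clear
  edge (7,21)–(0,19): clear
  midpoint (19,4) outside
  → clear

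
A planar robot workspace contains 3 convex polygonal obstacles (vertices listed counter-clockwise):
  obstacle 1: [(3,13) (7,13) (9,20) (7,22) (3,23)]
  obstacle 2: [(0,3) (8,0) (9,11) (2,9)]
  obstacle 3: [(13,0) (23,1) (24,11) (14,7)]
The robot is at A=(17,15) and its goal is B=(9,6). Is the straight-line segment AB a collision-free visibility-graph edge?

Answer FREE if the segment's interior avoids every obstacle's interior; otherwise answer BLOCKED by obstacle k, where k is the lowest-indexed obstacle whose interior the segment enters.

Obstacle 1 [(3,13) (7,13) (9,20) (7,22) (3,23)]:
  edge (3,13)–(7,13): clear
  edge (7,13)–(9,20): clear
  edge (9,20)–(7,22): clear
  edge (7,22)–(3,23): clear
  edge (3,23)–(3,13): clear
  midpoint (13,21/2) outside
  → clear
Obstacle 2 [(0,3) (8,0) (9,11) (2,9)]:
  edge (0,3)–(8,0): clear
  edge (8,0)–(9,11): clear
  edge (9,11)–(2,9): clear
  edge (2,9)–(0,3): clear
  midpoint (13,21/2) outside
  → clear
Obstacle 3 [(13,0) (23,1) (24,11) (14,7)]:
  edge (13,0)–(23,1): clear
  edge (23,1)–(24,11): clear
  edge (24,11)–(14,7): clear
  edge (14,7)–(13,0): clear
  midpoint (13,21/2) outside
  → clear

FREE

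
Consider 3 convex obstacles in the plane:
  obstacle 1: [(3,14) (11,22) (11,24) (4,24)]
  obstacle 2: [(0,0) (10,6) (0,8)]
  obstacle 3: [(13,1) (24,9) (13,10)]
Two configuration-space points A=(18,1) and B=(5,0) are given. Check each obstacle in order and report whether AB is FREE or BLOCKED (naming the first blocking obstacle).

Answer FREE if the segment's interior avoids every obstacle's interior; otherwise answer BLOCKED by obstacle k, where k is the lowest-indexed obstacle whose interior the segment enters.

Obstacle 1 [(3,14) (11,22) (11,24) (4,24)]:
  edge (3,14)–(11,22): clear
  edge (11,22)–(11,24): clear
  edge (11,24)–(4,24): clear
  edge (4,24)–(3,14): clear
  midpoint (23/2,1/2) outside
  → clear
Obstacle 2 [(0,0) (10,6) (0,8)]:
  edge (0,0)–(10,6): clear
  edge (10,6)–(0,8): clear
  edge (0,8)–(0,0): clear
  midpoint (23/2,1/2) outside
  → clear
Obstacle 3 [(13,1) (24,9) (13,10)]:
  edge (13,1)–(24,9): clear
  edge (24,9)–(13,10): clear
  edge (13,10)–(13,1): clear
  midpoint (23/2,1/2) outside
  → clear

FREE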